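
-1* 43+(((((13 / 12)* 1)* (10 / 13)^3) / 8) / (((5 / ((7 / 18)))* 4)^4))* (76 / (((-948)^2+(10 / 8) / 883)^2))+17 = -1115413907668756718086446187349 / 42900534910336796850846723840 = -26.00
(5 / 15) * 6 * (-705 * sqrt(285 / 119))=-1410 * sqrt(33915) / 119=-2182.07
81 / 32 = 2.53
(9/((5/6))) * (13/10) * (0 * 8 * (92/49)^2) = 0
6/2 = 3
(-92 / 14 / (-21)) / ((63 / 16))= 736 / 9261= 0.08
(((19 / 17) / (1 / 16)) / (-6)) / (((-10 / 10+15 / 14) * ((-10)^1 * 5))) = 1064 / 1275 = 0.83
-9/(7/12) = -108/7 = -15.43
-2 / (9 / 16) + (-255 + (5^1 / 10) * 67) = -225.06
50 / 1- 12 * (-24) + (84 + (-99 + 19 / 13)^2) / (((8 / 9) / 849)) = 3098577949 / 338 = 9167390.38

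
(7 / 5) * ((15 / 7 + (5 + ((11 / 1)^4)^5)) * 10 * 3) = 28255499787167520386742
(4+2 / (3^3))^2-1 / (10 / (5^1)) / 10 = 241271 / 14580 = 16.55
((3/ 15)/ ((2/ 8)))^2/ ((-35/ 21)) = -0.38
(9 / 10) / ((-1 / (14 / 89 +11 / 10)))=-1.13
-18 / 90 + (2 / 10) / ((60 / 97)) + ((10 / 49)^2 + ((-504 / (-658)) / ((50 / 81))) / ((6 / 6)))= 9518647 / 6770820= 1.41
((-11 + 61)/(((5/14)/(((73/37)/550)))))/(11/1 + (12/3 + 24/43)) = 43946/1361415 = 0.03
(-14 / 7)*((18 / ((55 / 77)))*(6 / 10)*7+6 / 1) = -5592 / 25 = -223.68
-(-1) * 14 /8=7 /4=1.75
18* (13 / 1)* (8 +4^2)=5616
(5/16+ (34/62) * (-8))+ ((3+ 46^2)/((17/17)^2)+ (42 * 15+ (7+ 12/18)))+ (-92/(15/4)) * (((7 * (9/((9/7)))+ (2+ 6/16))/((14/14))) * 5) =-5281519/1488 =-3549.41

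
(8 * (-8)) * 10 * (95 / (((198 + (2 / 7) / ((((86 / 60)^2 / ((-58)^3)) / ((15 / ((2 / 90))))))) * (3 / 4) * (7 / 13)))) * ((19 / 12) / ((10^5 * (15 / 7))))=121482998 / 2000181239600625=0.00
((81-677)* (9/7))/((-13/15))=80460/91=884.18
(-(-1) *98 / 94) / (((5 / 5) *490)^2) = 1 / 230300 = 0.00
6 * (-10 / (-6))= 10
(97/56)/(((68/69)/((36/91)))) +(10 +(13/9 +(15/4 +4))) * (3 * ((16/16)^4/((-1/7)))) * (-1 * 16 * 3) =1676216173/86632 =19348.70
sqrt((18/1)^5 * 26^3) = 50544 * sqrt(13) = 182238.98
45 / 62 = 0.73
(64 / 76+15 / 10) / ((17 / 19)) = 89 / 34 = 2.62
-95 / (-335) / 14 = 19 / 938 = 0.02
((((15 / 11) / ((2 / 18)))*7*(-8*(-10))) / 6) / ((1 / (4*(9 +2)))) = 50400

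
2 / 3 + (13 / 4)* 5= 203 / 12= 16.92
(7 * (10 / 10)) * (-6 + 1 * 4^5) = 7126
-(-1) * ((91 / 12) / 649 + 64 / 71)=504893 / 552948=0.91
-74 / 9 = -8.22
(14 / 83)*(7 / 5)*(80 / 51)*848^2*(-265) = -70588730.00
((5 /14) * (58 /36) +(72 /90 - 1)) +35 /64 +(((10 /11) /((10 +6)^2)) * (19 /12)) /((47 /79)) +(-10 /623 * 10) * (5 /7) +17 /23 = 1859312895577 /1194777239040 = 1.56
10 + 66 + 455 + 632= 1163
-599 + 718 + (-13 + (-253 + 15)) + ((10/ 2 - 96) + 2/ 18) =-2006/ 9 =-222.89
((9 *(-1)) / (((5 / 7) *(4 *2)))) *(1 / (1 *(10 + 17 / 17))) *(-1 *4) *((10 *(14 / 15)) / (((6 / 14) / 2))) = 1372 / 55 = 24.95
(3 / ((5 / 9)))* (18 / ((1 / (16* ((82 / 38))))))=318816 / 95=3355.96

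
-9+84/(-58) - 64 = -2159/29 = -74.45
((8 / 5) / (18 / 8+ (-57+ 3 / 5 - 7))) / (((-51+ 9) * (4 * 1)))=4 / 25683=0.00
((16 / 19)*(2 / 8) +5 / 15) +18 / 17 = 1553 / 969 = 1.60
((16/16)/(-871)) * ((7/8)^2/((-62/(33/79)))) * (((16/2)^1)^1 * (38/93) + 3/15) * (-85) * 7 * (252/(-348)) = 2172648093/245457666688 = 0.01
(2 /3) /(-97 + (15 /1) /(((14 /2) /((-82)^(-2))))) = -94136 /13696743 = -0.01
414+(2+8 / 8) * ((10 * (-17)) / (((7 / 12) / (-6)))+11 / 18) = 237785 / 42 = 5661.55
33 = 33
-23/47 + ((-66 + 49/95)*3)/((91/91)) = -879346/4465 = -196.94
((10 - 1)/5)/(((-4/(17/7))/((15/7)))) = -459/196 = -2.34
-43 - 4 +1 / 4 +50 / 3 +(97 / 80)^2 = -549373 / 19200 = -28.61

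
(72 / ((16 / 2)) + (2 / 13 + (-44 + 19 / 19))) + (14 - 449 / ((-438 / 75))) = 108257 / 1898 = 57.04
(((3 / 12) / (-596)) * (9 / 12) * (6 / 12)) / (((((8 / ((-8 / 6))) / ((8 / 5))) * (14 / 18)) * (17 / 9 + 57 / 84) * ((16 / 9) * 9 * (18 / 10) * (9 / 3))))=3 / 12339584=0.00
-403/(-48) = 403/48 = 8.40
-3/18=-1/6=-0.17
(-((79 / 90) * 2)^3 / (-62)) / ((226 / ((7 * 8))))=6902546 / 319210875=0.02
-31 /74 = -0.42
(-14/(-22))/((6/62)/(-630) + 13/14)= 22785/33242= 0.69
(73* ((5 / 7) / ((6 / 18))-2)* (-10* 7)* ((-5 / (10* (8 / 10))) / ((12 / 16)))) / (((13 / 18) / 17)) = 186150 / 13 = 14319.23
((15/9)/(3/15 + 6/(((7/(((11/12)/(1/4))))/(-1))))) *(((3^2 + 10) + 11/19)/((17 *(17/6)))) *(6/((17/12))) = -9374400/9614741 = -0.98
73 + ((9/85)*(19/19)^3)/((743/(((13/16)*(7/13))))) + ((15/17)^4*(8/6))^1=366420151039/4964488240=73.81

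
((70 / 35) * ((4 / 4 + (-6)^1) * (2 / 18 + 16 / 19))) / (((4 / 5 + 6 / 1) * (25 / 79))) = -4.43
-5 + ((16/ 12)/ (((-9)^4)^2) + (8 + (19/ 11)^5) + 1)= 402956438673593/ 20798152391313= 19.37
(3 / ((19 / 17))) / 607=51 / 11533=0.00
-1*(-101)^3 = 1030301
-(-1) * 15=15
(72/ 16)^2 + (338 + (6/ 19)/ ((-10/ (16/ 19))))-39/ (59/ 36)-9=138625307/ 425980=325.43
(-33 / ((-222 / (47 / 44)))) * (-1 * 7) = -329 / 296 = -1.11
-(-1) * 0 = 0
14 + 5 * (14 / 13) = 252 / 13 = 19.38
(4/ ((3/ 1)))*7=9.33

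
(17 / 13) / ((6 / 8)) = 68 / 39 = 1.74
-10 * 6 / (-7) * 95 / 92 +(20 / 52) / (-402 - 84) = 8.85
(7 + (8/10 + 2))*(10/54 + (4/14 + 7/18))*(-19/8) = -8645/432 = -20.01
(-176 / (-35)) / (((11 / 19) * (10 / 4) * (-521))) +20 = 1822892 / 91175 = 19.99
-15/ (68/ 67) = -1005/ 68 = -14.78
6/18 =1/3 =0.33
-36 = -36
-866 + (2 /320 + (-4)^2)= -135999 /160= -849.99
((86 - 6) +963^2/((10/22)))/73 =10201459/365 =27949.20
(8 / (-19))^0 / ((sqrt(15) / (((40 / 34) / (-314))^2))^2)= 2000 / 152235363962163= 0.00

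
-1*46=-46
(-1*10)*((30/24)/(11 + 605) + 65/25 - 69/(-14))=-92777/1232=-75.31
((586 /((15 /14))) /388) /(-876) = -2051 /1274580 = -0.00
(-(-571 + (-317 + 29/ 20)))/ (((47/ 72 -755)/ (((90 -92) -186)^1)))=8571672/ 38795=220.95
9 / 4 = 2.25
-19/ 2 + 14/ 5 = -67/ 10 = -6.70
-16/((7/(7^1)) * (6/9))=-24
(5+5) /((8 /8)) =10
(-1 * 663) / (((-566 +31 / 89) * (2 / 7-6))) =-137683 / 671240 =-0.21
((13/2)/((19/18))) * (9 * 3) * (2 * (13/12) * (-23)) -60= -317127/38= -8345.45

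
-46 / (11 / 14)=-644 / 11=-58.55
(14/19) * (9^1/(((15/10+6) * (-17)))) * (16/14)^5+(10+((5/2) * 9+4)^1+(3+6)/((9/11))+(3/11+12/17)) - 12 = 3103249333/85307530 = 36.38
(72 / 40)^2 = 81 / 25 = 3.24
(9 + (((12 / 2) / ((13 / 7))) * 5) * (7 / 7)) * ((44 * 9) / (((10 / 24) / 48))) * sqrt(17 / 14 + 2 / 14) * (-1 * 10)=-74587392 * sqrt(266) / 91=-13367951.09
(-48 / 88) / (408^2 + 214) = -3 / 916729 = -0.00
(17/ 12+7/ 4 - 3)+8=49/ 6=8.17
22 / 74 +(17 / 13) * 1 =1.60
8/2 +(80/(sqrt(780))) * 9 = 4 +24 * sqrt(195)/13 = 29.78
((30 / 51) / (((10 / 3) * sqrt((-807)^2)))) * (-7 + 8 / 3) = -13 / 13719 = -0.00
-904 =-904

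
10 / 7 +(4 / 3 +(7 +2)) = 247 / 21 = 11.76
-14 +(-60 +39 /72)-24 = -2339 /24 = -97.46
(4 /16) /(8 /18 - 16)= -9 /560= -0.02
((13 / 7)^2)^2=28561 / 2401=11.90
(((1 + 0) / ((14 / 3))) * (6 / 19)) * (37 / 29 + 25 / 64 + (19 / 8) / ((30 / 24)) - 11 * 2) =-1539567 / 1234240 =-1.25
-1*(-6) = 6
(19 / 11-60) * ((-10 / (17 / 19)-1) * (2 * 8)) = 2122992 / 187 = 11352.90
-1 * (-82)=82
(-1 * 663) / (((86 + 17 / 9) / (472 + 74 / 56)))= -79080651 / 22148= -3570.55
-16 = -16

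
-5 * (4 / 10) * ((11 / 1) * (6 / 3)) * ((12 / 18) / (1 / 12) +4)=-528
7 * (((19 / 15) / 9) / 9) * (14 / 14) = 133 / 1215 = 0.11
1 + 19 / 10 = 29 / 10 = 2.90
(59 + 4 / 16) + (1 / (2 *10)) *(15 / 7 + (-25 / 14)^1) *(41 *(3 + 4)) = 515 / 8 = 64.38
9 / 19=0.47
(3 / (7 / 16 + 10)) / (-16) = -3 / 167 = -0.02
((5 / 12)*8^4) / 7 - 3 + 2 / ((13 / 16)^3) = 11282261 / 46137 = 244.54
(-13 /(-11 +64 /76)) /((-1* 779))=-13 /7913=-0.00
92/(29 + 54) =1.11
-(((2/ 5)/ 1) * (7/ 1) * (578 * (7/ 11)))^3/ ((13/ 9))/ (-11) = 1635702252641856/ 23791625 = 68751178.31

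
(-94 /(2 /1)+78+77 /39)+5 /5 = 1325 /39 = 33.97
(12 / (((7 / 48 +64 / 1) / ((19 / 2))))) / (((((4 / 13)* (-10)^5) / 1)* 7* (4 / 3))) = -6669 / 1077650000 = -0.00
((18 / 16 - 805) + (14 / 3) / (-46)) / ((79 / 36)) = -1331385 / 3634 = -366.37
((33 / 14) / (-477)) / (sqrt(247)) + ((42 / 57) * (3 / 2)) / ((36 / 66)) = 77 / 38 -11 * sqrt(247) / 549822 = 2.03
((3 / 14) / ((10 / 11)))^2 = 1089 / 19600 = 0.06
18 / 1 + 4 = 22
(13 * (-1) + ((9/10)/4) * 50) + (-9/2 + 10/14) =-155/28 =-5.54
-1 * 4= -4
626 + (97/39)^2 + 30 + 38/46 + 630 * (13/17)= 680811388/594711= 1144.78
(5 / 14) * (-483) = -345 / 2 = -172.50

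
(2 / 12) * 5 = 5 / 6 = 0.83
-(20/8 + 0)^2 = -25/4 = -6.25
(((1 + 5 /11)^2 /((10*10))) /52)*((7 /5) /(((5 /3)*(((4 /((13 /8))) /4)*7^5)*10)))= 3 /907878125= 0.00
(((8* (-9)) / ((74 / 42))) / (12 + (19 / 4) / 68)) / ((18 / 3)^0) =-58752 / 17353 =-3.39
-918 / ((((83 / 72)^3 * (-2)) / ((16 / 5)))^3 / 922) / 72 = 312970594383446484713472 / 23367531908442550375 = 13393.40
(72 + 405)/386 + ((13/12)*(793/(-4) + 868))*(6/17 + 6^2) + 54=693775761/26248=26431.57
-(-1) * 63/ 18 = 7/ 2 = 3.50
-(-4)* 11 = 44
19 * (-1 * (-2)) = 38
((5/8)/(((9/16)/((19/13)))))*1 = 190/117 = 1.62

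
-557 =-557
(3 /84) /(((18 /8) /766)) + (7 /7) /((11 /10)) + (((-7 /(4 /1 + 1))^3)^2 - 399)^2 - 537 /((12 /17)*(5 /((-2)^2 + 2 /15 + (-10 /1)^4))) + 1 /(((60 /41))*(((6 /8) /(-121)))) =-154410973112016263 /112792968750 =-1368976.94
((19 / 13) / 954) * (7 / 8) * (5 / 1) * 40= 3325 / 12402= 0.27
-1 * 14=-14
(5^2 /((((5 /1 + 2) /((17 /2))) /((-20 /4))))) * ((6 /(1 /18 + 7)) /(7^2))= -114750 /43561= -2.63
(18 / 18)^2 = 1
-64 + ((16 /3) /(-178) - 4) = -18164 /267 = -68.03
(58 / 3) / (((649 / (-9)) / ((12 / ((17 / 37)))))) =-77256 / 11033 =-7.00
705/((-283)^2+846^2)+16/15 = 2548691/2387415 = 1.07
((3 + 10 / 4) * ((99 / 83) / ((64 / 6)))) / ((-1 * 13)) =-3267 / 69056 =-0.05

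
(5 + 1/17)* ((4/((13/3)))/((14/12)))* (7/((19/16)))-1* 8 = 65480/4199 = 15.59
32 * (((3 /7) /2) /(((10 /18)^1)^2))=3888 /175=22.22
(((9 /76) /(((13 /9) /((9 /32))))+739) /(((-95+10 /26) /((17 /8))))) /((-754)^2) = -397204201 /13605088174080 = -0.00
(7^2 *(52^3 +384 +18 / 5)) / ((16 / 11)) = 189991571 / 40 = 4749789.28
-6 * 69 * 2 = -828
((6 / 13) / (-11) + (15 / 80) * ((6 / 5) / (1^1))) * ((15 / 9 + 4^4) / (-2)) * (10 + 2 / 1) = -282.98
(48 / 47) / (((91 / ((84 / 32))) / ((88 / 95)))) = 1584 / 58045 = 0.03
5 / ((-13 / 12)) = -4.62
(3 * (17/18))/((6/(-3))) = -17/12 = -1.42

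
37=37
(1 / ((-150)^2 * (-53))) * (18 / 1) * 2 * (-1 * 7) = 7 / 33125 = 0.00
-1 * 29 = -29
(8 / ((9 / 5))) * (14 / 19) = 3.27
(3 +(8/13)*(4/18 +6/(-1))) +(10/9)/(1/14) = 15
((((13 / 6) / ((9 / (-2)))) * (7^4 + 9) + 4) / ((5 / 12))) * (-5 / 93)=124888 / 837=149.21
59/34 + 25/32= 1369/544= 2.52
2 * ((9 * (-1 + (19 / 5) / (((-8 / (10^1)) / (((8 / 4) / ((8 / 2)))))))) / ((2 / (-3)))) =729 / 8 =91.12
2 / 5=0.40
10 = 10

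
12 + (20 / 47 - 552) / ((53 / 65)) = -1655168 / 2491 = -664.46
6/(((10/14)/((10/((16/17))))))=357/4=89.25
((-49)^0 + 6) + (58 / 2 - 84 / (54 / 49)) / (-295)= 3802 / 531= 7.16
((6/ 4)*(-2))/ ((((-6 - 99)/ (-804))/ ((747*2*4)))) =-4804704/ 35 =-137277.26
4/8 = 1/2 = 0.50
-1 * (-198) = 198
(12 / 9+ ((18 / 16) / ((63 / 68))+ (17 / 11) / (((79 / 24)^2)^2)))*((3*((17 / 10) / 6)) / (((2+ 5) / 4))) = 783379267817 / 629822809770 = 1.24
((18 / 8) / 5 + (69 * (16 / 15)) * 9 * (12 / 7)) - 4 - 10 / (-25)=31707 / 28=1132.39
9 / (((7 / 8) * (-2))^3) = -576 / 343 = -1.68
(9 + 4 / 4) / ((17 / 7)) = 70 / 17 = 4.12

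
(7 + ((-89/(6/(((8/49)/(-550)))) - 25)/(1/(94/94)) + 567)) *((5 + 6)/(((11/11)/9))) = 54351.44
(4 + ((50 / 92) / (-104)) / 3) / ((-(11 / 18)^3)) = -13944069 / 795938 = -17.52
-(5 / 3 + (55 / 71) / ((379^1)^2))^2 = -2600257492998400 / 936086639554089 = -2.78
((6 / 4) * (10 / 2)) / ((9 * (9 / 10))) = 25 / 27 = 0.93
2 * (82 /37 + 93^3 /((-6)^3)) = -1101611 /148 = -7443.32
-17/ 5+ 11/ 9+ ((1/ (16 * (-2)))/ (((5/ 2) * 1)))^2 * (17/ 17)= -125431/ 57600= -2.18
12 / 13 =0.92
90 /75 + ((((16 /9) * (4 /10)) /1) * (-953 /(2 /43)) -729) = -137683 /9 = -15298.11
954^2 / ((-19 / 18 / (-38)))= 32764176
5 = 5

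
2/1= 2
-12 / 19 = -0.63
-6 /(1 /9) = -54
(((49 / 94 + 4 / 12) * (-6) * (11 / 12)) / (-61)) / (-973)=-2651 / 33475092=-0.00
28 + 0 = 28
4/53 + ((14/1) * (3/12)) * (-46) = -8529/53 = -160.92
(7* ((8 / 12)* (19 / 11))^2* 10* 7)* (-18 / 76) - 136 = -35076 / 121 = -289.88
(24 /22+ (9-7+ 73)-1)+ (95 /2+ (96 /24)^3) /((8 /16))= 3279 /11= 298.09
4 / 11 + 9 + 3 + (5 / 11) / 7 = 87 / 7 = 12.43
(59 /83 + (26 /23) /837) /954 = 1137967 /1524332682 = 0.00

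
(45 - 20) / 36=25 / 36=0.69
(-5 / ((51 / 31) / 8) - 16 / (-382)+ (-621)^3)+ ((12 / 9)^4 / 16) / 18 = -566871550246843 / 2367063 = -239483085.26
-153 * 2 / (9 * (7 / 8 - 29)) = 272 / 225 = 1.21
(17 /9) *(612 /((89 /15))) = 17340 /89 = 194.83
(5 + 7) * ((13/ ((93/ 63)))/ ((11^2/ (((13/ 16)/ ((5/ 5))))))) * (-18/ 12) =-31941/ 30008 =-1.06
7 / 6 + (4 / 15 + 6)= 223 / 30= 7.43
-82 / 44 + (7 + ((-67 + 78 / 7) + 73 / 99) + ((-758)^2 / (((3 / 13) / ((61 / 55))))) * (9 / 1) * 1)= 172227510871 / 6930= 24852454.67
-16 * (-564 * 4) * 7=252672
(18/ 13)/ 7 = 18/ 91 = 0.20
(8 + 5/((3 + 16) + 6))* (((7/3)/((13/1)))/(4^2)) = 287/3120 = 0.09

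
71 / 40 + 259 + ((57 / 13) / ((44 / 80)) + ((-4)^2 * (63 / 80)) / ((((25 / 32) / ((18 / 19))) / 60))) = 644198799 / 543400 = 1185.50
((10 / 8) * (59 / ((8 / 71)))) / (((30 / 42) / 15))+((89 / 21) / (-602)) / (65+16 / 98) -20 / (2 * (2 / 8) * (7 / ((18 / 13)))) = 13737.24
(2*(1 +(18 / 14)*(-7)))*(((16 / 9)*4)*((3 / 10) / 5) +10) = -12512 / 75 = -166.83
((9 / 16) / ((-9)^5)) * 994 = -497 / 52488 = -0.01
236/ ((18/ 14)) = 1652/ 9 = 183.56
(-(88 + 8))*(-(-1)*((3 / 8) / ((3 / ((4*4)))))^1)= -192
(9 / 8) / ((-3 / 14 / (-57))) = 1197 / 4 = 299.25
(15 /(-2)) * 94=-705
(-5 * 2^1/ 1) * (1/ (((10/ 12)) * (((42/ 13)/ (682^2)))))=-12093224/ 7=-1727603.43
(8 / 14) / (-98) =-0.01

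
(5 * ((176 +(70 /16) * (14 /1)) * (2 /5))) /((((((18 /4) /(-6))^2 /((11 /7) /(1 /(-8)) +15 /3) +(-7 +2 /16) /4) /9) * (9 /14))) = -11266528 /3041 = -3704.88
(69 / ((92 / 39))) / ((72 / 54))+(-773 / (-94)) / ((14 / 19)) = 174227 / 5264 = 33.10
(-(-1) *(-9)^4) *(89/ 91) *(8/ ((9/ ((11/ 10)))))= 2854764/ 455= 6274.21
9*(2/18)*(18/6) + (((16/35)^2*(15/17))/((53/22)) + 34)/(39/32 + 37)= 1050624637/269971135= 3.89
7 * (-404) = -2828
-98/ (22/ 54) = -2646/ 11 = -240.55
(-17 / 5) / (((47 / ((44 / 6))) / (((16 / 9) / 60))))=-1496 / 95175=-0.02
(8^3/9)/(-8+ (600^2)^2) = 64/145799999991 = 0.00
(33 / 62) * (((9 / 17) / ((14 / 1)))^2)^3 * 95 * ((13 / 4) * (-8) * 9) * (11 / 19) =-112854153555 / 5634085536877504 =-0.00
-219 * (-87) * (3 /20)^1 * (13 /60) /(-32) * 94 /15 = -3880461 /32000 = -121.26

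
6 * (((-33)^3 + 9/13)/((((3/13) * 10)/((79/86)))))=-18453294/215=-85829.27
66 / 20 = 33 / 10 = 3.30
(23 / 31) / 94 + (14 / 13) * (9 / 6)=61493 / 37882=1.62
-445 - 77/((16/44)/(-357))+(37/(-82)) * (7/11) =135569631/1804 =75149.46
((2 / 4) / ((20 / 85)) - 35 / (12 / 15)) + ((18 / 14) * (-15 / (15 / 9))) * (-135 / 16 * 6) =15237 / 28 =544.18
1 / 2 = 0.50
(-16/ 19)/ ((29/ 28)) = -448/ 551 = -0.81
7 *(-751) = -5257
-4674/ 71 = -65.83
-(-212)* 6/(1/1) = 1272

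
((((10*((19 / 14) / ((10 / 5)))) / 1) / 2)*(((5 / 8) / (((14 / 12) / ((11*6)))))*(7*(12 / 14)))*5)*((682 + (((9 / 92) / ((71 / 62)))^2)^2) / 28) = 54735513082278329577375 / 624422903396685568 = 87657.76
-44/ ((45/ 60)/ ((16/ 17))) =-2816/ 51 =-55.22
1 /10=0.10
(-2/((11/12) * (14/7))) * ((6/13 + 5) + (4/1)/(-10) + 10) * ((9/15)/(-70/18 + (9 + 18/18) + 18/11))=-317196/249275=-1.27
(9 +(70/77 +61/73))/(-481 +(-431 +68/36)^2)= 698868/11945494649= 0.00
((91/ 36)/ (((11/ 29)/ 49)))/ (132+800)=129311/ 369072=0.35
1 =1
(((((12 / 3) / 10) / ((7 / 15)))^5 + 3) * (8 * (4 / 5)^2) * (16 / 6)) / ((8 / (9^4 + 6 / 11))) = 38776.20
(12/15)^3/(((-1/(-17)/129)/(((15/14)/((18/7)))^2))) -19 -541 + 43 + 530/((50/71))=6458/15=430.53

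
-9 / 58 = -0.16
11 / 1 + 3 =14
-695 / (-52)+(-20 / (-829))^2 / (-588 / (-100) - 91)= 63525089335 / 4752958756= 13.37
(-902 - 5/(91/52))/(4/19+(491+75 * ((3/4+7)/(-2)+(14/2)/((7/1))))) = -962768/293223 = -3.28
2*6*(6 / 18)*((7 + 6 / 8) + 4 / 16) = 32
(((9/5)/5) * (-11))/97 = -0.04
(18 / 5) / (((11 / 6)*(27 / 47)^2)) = 8836 / 1485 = 5.95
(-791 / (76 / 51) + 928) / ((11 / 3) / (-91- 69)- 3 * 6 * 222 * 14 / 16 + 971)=-3622440 / 23032769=-0.16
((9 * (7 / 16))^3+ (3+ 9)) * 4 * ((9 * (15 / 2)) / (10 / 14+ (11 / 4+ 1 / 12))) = 5559.39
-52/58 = -26/29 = -0.90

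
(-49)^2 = 2401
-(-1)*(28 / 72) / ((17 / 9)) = 7 / 34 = 0.21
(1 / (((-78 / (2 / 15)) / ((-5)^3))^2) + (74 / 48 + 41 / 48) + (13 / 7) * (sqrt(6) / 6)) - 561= -122337719 / 219024 + 13 * sqrt(6) / 42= -557.80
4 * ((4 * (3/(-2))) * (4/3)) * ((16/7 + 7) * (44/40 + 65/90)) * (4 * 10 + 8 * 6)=-3001856/63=-47648.51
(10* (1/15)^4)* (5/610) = 1/617625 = 0.00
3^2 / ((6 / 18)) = 27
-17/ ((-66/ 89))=1513/ 66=22.92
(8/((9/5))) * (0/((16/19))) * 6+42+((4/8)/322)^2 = 17418913/414736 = 42.00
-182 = -182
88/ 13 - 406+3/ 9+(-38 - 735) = -45704/ 39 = -1171.90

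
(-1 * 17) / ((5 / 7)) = -119 / 5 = -23.80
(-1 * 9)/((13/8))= -72/13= -5.54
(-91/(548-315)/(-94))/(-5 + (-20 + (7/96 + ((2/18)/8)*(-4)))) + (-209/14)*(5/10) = -7.46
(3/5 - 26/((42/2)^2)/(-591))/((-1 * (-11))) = 71093/1303155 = 0.05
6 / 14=3 / 7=0.43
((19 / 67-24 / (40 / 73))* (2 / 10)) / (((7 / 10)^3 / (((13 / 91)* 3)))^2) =-5248080000 / 386241667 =-13.59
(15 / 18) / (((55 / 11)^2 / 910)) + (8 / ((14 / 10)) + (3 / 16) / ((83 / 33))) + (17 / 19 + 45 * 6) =162679661 / 529872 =307.02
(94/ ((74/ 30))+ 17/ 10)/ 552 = 0.07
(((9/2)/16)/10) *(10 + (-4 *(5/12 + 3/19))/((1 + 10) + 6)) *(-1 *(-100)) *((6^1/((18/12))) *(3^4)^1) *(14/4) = 81299295/2584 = 31462.58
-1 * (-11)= 11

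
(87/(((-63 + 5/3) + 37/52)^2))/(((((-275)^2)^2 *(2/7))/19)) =20113704/73070068315234375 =0.00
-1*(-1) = 1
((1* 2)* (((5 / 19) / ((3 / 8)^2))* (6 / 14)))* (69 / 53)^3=70081920 / 19800641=3.54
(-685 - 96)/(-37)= 781/37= 21.11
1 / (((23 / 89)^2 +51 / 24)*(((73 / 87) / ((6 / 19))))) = 33078096 / 192639043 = 0.17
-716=-716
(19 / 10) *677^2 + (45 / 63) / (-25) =12191551 / 14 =870825.07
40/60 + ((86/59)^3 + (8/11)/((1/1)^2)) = 30437282/6777507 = 4.49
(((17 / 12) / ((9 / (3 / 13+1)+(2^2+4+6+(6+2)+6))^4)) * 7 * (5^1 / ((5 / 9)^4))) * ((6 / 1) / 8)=3197988864 / 12738075078125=0.00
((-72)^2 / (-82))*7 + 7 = -17857 / 41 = -435.54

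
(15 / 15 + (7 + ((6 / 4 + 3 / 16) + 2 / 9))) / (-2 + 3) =1427 / 144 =9.91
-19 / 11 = -1.73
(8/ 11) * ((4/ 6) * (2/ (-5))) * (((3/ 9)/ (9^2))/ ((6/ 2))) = -32/ 120285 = -0.00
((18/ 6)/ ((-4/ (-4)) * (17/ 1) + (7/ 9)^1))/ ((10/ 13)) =351/ 1600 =0.22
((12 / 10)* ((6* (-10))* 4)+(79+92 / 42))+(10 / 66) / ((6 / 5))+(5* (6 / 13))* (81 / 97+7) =-329629043 / 1747746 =-188.60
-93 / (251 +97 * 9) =-93 / 1124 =-0.08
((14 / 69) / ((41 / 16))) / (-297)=-224 / 840213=-0.00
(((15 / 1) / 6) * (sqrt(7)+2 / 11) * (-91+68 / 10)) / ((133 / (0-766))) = 3428.01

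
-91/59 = -1.54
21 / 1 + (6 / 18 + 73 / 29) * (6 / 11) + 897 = 293338 / 319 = 919.55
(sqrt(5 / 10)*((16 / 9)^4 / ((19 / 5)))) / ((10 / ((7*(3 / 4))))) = 28672*sqrt(2) / 41553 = 0.98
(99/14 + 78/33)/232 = 1453/35728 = 0.04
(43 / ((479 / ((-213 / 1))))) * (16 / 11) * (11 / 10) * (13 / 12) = -79378 / 2395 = -33.14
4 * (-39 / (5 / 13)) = -2028 / 5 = -405.60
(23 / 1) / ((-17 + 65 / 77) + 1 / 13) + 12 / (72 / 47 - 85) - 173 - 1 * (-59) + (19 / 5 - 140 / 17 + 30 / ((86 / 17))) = -5265424770601 / 46155840735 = -114.08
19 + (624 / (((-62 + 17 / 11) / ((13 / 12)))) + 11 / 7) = 892 / 95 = 9.39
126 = 126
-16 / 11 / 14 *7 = -8 / 11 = -0.73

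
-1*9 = -9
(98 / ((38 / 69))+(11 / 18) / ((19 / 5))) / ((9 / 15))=304565 / 1026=296.85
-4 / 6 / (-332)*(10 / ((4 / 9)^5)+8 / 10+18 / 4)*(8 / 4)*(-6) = -1489793 / 106240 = -14.02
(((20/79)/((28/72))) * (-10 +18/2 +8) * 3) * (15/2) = 8100/79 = 102.53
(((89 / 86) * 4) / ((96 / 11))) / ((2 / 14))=6853 / 2064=3.32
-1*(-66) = 66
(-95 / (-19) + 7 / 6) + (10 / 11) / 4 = 211 / 33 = 6.39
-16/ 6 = -8/ 3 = -2.67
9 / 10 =0.90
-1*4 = -4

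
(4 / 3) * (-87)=-116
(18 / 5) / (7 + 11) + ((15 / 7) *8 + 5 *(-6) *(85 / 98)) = -2126 / 245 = -8.68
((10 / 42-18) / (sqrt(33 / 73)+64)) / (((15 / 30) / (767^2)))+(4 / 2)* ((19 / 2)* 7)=-2049535673993 / 6278475+438863594* sqrt(2409) / 6278475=-323007.67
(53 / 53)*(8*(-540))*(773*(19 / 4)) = -15861960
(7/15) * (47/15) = 329/225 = 1.46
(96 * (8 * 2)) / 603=512 / 201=2.55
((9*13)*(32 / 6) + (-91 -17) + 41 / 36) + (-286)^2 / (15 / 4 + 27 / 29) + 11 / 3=17994.72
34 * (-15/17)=-30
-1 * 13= -13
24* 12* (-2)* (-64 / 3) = 12288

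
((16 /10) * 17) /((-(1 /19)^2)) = -9819.20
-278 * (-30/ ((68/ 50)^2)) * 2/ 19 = 2606250/ 5491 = 474.64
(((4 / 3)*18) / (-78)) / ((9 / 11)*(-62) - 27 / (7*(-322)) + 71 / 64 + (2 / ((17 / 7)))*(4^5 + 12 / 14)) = -3173632 / 8193622047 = -0.00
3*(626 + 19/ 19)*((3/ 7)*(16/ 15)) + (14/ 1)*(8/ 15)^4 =861.02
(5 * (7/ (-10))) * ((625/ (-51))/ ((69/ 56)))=122500/ 3519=34.81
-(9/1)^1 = -9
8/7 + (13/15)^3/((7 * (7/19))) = 230743/165375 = 1.40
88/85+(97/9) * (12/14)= 18338/1785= 10.27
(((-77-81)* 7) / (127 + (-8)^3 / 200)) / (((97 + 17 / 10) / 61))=-39500 / 7191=-5.49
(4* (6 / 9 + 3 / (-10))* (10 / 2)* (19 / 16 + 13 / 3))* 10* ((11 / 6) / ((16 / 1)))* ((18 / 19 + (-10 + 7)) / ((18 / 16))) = -2084225 / 24624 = -84.64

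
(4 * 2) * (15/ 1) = 120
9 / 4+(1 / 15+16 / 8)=259 / 60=4.32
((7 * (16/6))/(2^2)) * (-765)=-3570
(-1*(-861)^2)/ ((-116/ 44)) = 281190.72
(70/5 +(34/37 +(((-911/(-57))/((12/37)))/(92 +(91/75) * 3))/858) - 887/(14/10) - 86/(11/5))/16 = -239044548862927/5814906185088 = -41.11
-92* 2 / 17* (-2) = 368 / 17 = 21.65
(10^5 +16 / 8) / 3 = 33334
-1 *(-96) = 96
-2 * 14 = -28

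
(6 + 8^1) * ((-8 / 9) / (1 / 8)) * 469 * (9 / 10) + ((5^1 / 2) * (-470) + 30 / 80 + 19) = -1727121 / 40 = -43178.02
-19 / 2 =-9.50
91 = 91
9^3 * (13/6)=3159/2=1579.50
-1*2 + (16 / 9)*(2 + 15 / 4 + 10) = 26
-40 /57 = -0.70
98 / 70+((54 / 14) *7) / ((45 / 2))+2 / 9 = 127 / 45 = 2.82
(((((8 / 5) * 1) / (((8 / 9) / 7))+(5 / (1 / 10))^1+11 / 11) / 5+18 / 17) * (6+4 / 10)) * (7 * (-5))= -3086.46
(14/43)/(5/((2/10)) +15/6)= 28/2365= 0.01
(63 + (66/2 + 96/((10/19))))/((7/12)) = 16704/35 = 477.26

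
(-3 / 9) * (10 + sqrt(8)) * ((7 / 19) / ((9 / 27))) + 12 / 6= -32 / 19-14 * sqrt(2) / 19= -2.73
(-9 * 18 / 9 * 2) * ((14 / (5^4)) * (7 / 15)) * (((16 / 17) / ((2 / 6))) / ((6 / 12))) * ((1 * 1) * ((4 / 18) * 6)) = -150528 / 53125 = -2.83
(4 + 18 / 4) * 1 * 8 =68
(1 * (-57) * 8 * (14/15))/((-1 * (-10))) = -1064/25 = -42.56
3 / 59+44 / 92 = 718 / 1357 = 0.53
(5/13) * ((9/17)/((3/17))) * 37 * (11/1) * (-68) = -415140/13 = -31933.85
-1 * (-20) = 20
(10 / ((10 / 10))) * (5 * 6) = 300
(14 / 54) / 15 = 7 / 405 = 0.02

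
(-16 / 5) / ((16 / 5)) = -1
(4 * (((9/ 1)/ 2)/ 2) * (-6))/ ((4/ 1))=-27/ 2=-13.50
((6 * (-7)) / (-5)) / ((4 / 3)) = 63 / 10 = 6.30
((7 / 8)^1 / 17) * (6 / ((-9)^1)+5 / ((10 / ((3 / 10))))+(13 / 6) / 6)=-49 / 6120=-0.01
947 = 947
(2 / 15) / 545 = 2 / 8175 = 0.00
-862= -862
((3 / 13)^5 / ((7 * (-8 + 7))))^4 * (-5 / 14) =-17433922005 / 638832852328843192335856814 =-0.00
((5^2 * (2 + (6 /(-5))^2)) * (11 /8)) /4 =29.56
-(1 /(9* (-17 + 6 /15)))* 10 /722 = 25 /269667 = 0.00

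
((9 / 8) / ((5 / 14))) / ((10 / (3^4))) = 5103 / 200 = 25.52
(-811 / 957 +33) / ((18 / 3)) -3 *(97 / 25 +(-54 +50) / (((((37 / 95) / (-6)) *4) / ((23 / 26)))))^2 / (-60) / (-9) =7588586166961 / 2075741971875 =3.66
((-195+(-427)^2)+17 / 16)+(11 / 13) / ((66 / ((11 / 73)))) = 8296616455 / 45552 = 182135.06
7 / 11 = 0.64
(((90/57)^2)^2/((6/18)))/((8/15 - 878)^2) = 136687500/5644145299081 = 0.00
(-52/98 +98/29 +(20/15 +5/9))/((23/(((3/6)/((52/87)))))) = 60589/351624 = 0.17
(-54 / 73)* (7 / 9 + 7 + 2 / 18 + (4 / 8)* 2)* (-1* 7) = 3360 / 73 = 46.03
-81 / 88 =-0.92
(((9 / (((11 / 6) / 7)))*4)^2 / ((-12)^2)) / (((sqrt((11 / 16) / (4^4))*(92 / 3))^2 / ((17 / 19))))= 621831168 / 13377881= 46.48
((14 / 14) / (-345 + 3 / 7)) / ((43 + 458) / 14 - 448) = 49 / 6959826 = 0.00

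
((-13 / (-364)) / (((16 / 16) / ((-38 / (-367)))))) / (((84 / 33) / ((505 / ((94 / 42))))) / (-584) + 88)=23114355 / 550053401737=0.00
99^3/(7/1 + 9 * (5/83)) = 80534817/626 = 128649.87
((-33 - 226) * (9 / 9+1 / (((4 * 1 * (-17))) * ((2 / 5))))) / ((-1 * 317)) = 33929 / 43112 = 0.79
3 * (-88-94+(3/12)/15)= -10919/20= -545.95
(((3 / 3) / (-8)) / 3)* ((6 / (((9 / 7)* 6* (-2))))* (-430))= -6.97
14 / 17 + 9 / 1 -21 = -190 / 17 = -11.18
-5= -5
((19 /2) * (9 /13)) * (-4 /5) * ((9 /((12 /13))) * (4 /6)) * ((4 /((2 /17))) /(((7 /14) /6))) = -69768 /5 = -13953.60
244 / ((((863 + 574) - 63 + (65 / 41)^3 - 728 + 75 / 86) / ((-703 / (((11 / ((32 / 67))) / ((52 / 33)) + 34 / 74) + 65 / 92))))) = -75774739819697152 / 4537595992003725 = -16.70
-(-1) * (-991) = -991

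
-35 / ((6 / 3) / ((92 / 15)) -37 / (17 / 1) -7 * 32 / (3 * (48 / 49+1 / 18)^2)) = 22814783530 / 46628638087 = 0.49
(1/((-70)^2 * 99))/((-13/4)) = -1/1576575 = -0.00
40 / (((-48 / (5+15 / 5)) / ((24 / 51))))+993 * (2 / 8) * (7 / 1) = 353861 / 204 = 1734.61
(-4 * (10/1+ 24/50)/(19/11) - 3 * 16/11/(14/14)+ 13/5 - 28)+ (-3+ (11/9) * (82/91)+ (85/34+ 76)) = 193151351/8558550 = 22.57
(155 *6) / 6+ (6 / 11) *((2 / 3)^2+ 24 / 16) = 5150 / 33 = 156.06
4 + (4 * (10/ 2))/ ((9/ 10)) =236/ 9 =26.22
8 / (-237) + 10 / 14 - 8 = -12143 / 1659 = -7.32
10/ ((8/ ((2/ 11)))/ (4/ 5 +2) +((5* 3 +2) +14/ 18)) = 63/ 211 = 0.30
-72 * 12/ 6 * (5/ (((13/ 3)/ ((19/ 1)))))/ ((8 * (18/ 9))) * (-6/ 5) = 236.77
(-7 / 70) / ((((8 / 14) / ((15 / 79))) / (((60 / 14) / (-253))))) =45 / 79948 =0.00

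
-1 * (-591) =591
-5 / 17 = -0.29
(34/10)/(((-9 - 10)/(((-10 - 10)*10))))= 680/19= 35.79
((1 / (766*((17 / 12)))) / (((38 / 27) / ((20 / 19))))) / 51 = 540 / 39958007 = 0.00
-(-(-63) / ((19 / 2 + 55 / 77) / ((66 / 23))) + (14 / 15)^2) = -1249304 / 67275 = -18.57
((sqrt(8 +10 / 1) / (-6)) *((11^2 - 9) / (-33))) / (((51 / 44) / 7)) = 1568 *sqrt(2) / 153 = 14.49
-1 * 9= -9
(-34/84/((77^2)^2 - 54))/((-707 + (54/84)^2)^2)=-46648/2022677253994652841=-0.00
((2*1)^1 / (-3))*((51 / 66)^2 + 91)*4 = -88666 / 363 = -244.26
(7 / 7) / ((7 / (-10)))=-10 / 7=-1.43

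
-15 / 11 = -1.36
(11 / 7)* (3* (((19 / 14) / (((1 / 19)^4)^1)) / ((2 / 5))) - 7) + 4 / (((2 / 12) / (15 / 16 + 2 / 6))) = 2084490.60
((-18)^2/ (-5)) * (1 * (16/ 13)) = -5184/ 65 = -79.75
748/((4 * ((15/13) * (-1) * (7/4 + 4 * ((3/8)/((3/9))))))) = -9724/375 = -25.93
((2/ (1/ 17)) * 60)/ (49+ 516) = 408/ 113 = 3.61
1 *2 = 2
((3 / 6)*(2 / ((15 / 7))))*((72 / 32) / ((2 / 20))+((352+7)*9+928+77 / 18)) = 263704 / 135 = 1953.36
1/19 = 0.05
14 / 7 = 2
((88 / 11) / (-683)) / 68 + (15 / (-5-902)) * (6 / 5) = -0.02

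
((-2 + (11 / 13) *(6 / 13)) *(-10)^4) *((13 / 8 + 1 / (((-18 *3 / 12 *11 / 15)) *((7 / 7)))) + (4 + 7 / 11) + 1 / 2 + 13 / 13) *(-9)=182580000 / 169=1080355.03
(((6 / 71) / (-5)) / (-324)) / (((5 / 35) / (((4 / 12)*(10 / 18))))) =7 / 103518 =0.00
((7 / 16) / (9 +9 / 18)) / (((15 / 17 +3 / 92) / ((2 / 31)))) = 2737 / 842859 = 0.00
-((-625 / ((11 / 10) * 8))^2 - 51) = -4993.23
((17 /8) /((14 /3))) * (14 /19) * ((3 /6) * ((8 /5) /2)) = 51 /380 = 0.13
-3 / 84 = -1 / 28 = -0.04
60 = 60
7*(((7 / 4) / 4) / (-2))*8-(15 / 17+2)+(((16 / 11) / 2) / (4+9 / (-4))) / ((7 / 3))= -548103 / 36652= -14.95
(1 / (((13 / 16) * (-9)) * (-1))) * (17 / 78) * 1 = 136 / 4563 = 0.03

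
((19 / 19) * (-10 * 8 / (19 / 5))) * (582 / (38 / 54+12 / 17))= -106855200 / 12293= -8692.36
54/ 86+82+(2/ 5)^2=88997/ 1075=82.79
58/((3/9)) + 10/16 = 1397/8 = 174.62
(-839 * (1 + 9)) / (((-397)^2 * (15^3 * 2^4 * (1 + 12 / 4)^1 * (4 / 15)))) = -0.00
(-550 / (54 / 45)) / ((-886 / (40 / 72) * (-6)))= -6875 / 143532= -0.05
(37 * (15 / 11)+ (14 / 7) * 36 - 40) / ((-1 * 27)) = -907 / 297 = -3.05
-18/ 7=-2.57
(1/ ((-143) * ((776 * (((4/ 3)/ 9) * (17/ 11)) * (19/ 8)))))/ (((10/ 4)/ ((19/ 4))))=-0.00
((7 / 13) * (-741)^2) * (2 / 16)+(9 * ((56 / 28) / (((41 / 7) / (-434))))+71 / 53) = 619304279 / 17384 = 35624.96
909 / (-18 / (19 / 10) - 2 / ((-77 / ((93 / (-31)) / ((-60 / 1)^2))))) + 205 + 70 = 1488985025 / 8316019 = 179.05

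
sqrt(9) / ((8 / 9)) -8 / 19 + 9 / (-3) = -7 / 152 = -0.05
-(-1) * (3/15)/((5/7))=0.28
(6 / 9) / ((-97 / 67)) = -134 / 291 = -0.46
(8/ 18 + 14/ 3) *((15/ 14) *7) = 115/ 3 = 38.33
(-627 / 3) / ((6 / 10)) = -1045 / 3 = -348.33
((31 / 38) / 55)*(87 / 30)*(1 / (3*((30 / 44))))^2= 9889 / 961875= 0.01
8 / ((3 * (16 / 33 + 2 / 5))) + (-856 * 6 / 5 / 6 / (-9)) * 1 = 72388 / 3285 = 22.04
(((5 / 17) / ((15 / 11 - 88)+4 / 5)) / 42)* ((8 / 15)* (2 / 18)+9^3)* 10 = -27066325 / 45505719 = -0.59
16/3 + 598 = 1810/3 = 603.33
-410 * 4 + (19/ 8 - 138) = -14205/ 8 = -1775.62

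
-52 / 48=-13 / 12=-1.08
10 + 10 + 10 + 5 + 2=37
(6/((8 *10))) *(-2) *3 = -0.45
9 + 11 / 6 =65 / 6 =10.83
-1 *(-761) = 761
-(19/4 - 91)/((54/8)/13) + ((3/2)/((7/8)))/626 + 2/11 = 36071027/216909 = 166.30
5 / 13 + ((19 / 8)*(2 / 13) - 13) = -49 / 4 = -12.25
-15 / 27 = -5 / 9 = -0.56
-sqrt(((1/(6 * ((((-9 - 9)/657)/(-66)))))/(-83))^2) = -803/166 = -4.84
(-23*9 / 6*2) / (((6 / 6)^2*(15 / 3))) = -69 / 5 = -13.80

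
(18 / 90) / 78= 1 / 390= 0.00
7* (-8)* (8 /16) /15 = -28 /15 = -1.87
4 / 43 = 0.09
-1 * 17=-17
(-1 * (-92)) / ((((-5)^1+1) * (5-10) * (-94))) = -23 / 470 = -0.05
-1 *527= -527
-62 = -62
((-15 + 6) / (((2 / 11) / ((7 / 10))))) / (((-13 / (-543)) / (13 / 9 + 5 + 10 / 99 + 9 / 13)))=-10475.24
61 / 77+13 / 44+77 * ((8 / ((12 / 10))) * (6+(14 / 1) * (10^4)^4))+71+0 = 71866666666666669818.75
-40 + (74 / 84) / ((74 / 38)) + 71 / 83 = -134881 / 3486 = -38.69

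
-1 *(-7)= 7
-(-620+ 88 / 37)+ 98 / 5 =117886 / 185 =637.22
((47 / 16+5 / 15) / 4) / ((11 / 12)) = 157 / 176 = 0.89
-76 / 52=-19 / 13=-1.46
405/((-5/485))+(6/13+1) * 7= -510572/13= -39274.77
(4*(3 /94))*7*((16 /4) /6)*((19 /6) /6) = 133 /423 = 0.31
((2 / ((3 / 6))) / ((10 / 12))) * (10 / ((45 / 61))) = 976 / 15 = 65.07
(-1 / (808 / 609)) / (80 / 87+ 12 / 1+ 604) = -52983 / 43366976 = -0.00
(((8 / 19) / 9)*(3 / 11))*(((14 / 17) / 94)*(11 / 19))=56 / 865317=0.00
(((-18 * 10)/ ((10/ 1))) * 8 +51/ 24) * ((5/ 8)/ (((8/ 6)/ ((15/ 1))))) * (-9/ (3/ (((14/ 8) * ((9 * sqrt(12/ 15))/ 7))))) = 1379025 * sqrt(5)/ 512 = 6022.64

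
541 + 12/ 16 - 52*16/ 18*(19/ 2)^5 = -128737645/ 36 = -3576045.69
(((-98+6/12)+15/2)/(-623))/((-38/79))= -3555/11837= -0.30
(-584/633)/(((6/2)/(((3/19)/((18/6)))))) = -584/36081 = -0.02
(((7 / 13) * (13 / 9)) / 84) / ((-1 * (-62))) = 1 / 6696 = 0.00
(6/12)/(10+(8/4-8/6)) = 3/64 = 0.05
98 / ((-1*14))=-7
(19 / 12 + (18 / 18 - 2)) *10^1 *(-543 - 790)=-46655 / 6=-7775.83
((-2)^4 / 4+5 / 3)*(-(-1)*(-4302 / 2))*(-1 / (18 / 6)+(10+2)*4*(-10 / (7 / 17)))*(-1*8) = -795925448 / 7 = -113703635.43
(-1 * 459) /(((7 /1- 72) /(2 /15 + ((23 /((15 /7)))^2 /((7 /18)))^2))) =25175653974 /40625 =619708.41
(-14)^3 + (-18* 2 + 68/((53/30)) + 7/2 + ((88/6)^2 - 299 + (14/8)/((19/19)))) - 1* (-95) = -5199583/1908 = -2725.15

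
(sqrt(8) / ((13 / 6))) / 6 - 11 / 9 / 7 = -11 / 63 +2 * sqrt(2) / 13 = 0.04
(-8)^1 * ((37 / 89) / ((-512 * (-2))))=-37 / 11392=-0.00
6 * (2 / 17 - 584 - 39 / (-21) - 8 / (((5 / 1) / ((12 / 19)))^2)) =-3751305678 / 1073975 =-3492.92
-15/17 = -0.88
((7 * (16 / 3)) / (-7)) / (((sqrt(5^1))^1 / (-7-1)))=128 * sqrt(5) / 15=19.08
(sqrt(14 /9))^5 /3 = 196* sqrt(14) /729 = 1.01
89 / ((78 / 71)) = 6319 / 78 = 81.01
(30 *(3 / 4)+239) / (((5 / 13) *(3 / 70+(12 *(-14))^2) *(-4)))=-47593 / 7902732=-0.01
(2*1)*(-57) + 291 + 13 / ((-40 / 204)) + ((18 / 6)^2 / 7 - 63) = 3429 / 70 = 48.99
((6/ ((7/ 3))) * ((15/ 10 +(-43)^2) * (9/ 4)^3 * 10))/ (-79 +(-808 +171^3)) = 121411305/ 1119848576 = 0.11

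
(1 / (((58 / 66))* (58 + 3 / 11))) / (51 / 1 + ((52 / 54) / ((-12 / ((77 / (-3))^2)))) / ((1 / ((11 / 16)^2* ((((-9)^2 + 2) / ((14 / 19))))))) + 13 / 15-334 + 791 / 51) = -23033134080 / 3634338136394627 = -0.00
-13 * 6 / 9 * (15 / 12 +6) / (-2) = 377 / 12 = 31.42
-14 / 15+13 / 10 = 11 / 30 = 0.37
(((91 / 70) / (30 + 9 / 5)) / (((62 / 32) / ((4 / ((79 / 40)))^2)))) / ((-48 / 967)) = -160908800 / 92285667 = -1.74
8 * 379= 3032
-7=-7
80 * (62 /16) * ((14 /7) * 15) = 9300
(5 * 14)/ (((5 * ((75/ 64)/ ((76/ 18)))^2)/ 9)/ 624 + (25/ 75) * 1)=209.96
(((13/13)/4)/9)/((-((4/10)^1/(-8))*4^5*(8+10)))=5/165888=0.00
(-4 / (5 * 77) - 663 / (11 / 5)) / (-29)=4001 / 385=10.39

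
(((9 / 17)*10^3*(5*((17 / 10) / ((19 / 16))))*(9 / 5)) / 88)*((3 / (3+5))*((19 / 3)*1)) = 2025 / 11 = 184.09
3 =3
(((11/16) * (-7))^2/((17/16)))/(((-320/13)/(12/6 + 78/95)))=-5164159/2067200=-2.50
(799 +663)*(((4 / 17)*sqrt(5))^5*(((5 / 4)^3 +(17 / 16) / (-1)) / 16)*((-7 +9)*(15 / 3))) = 1225500*sqrt(5) / 83521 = 32.81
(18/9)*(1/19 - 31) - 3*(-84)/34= -17598/323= -54.48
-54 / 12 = -9 / 2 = -4.50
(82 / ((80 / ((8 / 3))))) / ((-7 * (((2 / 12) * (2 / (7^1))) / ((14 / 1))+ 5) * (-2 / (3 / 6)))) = 287 / 14710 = 0.02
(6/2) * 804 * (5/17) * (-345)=-4160700/17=-244747.06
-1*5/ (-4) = 5/ 4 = 1.25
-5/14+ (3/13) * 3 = 61/182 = 0.34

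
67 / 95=0.71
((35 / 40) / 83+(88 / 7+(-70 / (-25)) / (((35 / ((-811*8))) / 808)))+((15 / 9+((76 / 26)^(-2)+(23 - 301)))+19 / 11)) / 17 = -580912327436117 / 23532940200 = -24685.07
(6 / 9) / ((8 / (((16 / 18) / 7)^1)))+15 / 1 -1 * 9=1136 / 189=6.01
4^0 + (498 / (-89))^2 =32.31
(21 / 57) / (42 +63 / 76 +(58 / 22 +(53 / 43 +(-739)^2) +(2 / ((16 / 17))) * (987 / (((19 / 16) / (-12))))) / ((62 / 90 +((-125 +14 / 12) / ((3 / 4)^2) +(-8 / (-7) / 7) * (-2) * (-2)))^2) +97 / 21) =582662950500808716 / 92379907080625142339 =0.01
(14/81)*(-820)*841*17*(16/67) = -2626072960/5427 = -483890.36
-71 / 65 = -1.09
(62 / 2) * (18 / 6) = 93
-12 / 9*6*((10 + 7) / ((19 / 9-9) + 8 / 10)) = 3060 / 137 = 22.34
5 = 5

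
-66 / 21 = -22 / 7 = -3.14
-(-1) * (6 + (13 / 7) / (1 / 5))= 15.29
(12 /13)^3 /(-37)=-1728 /81289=-0.02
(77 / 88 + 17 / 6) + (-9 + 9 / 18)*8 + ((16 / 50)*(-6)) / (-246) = -1581383 / 24600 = -64.28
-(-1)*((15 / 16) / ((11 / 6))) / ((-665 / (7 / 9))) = -1 / 1672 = -0.00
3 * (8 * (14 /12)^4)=2401 /54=44.46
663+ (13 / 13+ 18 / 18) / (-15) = 9943 / 15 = 662.87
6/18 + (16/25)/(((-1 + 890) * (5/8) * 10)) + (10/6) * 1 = 1111314/555625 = 2.00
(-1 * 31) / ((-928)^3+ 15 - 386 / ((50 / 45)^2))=1550 / 39958952483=0.00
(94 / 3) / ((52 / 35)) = 1645 / 78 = 21.09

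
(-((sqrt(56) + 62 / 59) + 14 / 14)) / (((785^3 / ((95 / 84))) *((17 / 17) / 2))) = -19 *sqrt(14) / 2031693825 - 2299 / 239739871350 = -0.00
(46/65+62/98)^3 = 77799797109/32309356625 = 2.41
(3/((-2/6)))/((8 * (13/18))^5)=-531441/380204032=-0.00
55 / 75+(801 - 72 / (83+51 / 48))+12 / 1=3279958 / 4035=812.88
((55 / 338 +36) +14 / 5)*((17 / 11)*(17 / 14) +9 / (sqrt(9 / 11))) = 19029783 / 260260 +197541*sqrt(11) / 1690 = 460.79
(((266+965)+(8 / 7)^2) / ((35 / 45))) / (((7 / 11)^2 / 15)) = 986356305 / 16807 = 58687.23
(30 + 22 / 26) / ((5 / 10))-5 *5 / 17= 13309 / 221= 60.22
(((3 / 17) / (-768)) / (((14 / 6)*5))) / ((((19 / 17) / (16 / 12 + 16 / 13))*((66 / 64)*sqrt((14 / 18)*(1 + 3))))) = -0.00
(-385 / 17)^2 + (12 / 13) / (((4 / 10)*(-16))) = 15411065 / 30056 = 512.75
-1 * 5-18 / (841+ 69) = -2284 / 455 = -5.02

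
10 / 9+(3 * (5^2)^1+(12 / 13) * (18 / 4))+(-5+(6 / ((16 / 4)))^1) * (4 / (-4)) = 83.76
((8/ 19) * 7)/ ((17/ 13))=728/ 323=2.25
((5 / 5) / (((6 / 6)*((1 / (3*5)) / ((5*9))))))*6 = 4050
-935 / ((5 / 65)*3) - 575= -13880 / 3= -4626.67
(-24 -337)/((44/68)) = -6137/11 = -557.91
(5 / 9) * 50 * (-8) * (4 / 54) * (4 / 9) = -16000 / 2187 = -7.32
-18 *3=-54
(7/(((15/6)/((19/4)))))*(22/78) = 1463/390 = 3.75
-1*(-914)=914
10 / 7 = 1.43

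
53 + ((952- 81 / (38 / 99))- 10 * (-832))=346331 / 38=9113.97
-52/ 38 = -26/ 19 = -1.37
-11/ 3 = -3.67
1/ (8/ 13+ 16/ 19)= 247/ 360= 0.69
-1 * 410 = -410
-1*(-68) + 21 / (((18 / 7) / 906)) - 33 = 7434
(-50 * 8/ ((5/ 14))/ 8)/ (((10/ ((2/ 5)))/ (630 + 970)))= -8960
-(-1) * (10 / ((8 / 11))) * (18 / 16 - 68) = -29425 / 32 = -919.53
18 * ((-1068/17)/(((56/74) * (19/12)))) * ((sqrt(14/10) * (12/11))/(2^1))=-609.10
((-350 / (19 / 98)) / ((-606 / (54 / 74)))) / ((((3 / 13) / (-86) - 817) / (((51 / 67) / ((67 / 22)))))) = -564478200 / 848784559621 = -0.00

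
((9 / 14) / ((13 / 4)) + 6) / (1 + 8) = 188 / 273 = 0.69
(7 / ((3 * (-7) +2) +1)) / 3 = -7 / 54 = -0.13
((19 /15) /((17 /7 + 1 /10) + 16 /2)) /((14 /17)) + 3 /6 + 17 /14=28793 /15477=1.86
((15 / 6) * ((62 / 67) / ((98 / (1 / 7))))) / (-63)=-155 / 2895606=-0.00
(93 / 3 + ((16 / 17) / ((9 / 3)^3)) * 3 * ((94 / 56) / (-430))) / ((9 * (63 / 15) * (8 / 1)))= 7138121 / 69632136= 0.10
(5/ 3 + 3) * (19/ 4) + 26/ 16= 571/ 24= 23.79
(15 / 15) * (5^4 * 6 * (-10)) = -37500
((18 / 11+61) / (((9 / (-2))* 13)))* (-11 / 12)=53 / 54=0.98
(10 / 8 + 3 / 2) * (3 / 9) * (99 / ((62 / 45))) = 16335 / 248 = 65.87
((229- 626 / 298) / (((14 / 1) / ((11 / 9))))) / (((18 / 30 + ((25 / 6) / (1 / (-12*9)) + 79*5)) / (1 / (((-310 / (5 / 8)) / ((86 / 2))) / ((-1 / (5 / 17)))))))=-999449 / 9311904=-0.11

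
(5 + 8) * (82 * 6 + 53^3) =1941797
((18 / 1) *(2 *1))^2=1296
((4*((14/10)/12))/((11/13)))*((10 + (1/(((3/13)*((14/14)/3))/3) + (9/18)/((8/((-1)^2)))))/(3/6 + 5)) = 14287/2904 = 4.92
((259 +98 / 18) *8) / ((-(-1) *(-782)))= -560 / 207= -2.71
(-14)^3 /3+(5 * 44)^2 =142456 /3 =47485.33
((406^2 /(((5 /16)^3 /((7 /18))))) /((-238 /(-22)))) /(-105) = -530489344 /286875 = -1849.20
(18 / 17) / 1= 18 / 17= 1.06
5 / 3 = 1.67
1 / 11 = 0.09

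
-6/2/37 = -3/37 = -0.08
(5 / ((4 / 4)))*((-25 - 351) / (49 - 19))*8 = -1504 / 3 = -501.33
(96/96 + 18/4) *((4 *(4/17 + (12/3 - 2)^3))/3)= 60.39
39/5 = 7.80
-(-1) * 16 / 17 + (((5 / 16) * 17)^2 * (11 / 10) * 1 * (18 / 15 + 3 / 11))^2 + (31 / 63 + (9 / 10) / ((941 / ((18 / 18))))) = 2763202327175663 / 1320958033920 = 2091.82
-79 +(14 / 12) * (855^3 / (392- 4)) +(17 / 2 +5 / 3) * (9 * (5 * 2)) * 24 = 1475374531 / 776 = 1901255.84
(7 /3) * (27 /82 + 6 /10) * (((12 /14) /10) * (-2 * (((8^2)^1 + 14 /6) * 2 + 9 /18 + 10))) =-109093 /2050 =-53.22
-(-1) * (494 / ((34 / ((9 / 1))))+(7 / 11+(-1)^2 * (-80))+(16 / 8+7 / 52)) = 520581 / 9724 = 53.54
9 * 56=504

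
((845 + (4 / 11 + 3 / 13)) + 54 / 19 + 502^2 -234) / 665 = 686364292 / 1806805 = 379.88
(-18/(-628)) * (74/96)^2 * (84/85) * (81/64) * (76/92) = 44244711/2514411520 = 0.02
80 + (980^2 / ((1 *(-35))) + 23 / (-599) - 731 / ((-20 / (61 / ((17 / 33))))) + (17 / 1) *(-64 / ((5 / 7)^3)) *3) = -9580557067 / 299500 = -31988.50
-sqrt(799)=-28.27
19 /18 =1.06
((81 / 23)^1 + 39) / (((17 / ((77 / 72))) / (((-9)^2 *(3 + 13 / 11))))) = 30807 / 34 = 906.09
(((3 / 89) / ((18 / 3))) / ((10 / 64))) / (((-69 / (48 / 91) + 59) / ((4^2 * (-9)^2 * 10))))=-221184 / 34087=-6.49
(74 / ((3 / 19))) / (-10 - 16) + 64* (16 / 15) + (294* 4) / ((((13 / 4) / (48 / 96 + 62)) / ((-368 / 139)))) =-1621518217 / 27105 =-59823.58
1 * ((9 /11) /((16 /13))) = 117 /176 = 0.66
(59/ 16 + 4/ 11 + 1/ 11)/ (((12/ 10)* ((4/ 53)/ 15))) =965925/ 1408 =686.03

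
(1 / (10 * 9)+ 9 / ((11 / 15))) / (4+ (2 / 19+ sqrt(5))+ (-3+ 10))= 48753449 / 42288840-4390121 * sqrt(5) / 42288840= 0.92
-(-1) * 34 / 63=34 / 63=0.54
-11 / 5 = -2.20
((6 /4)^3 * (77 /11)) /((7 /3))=10.12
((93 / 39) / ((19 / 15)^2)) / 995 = 1395 / 933907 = 0.00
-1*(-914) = 914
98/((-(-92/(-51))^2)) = -127449/4232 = -30.12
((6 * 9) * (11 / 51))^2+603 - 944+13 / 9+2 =-525146 / 2601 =-201.90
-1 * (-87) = 87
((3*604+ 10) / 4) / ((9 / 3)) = 911 / 6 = 151.83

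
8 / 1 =8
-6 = -6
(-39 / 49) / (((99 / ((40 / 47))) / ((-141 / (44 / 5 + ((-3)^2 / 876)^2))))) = 0.11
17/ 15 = 1.13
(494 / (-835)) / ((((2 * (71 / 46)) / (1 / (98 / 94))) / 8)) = -4272112 / 2904965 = -1.47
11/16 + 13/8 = 37/16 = 2.31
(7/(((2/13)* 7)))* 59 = 767/2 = 383.50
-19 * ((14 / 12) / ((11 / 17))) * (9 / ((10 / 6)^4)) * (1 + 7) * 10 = -4395384 / 1375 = -3196.64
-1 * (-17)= 17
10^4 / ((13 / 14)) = 140000 / 13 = 10769.23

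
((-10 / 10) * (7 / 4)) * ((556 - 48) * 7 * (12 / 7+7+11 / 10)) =-610743 / 10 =-61074.30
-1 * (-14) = 14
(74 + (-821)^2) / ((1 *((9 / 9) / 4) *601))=2696460 / 601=4486.62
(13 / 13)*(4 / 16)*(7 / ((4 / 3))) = 21 / 16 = 1.31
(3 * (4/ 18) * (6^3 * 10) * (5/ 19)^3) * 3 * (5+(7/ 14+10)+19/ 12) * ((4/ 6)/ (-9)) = -99.63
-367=-367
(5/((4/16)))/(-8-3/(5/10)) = -10/7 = -1.43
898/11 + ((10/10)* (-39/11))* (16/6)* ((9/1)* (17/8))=-1091/11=-99.18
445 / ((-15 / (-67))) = 5963 / 3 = 1987.67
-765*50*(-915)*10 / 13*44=15399450000 / 13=1184573076.92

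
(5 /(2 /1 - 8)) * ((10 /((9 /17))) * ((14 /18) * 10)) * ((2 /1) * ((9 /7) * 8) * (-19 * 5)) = 6460000 /27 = 239259.26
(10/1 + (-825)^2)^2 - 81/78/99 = 132493504922347/286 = 463264003224.99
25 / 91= 0.27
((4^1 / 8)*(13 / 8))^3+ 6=26773 / 4096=6.54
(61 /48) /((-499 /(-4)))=0.01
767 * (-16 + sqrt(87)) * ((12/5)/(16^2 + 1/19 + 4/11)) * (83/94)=-1277294304/12593885 + 79830894 * sqrt(87)/12593885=-42.30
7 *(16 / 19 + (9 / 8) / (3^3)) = 2821 / 456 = 6.19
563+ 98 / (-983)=553331 / 983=562.90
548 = 548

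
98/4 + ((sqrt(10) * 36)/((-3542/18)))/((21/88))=49/2 - 864 * sqrt(10)/1127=22.08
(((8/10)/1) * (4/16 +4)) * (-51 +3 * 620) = 30753/5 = 6150.60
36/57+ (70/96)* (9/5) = 591/304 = 1.94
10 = 10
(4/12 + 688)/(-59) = -11.67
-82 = -82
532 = 532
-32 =-32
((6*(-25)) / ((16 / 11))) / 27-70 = -5315 / 72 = -73.82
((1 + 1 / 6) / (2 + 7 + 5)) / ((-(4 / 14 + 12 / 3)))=-7 / 360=-0.02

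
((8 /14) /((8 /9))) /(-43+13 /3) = -27 /1624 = -0.02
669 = 669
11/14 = 0.79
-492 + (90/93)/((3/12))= -15132/31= -488.13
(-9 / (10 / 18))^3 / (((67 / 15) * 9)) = -105.76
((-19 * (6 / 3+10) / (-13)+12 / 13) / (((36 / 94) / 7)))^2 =173185600 / 1521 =113862.98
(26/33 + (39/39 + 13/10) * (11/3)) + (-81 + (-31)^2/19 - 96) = -734843/6270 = -117.20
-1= -1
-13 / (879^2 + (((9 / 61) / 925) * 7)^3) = -2335382682953125 / 138800954733814515672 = -0.00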